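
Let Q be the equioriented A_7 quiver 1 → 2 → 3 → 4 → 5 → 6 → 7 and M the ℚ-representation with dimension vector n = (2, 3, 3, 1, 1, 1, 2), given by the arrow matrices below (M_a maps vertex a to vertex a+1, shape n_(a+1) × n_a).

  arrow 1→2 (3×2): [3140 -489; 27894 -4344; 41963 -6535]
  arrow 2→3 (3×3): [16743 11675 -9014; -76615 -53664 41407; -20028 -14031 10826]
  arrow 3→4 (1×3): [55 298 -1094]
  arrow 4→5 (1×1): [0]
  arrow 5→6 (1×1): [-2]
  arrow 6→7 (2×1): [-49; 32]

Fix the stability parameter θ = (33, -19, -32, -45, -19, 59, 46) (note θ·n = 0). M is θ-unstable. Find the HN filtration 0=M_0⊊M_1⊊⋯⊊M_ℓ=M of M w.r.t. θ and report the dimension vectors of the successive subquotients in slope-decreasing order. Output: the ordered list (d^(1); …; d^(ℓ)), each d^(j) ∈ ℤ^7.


Interval decomposition of M: I[1,3], I[1,4], I[2,3], I[5,7], I[7,7].
HN type (ℓ=6): μ^(1)=105/2; μ^(2)=46; μ^(3)=-6; μ^(4)=-63/4; μ^(5)=-19; μ^(6)=-51/2

((0, 0, 0, 0, 0, 1, 1); (0, 0, 0, 0, 0, 0, 1); (1, 1, 1, 0, 0, 0, 0); (1, 1, 1, 1, 0, 0, 0); (0, 0, 0, 0, 1, 0, 0); (0, 1, 1, 0, 0, 0, 0))


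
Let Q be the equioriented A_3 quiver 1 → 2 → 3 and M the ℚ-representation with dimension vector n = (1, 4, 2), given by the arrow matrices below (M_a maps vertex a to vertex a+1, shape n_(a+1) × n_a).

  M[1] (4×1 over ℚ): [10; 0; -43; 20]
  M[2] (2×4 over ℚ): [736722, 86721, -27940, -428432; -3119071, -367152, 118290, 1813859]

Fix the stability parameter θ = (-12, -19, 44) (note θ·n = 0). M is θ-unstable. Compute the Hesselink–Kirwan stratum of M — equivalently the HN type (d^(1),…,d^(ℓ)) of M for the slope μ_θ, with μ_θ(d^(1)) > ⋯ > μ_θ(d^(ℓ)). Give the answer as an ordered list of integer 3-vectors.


Via rank(M_{q-1}∘⋯∘M_p): M ≅ I[1,2], I[2,2], I[2,3]^2.
μ_θ-semistable layers: μ^(1)=44; μ^(2)=-31/2; μ^(3)=-19

((0, 0, 2); (1, 1, 0); (0, 3, 0))


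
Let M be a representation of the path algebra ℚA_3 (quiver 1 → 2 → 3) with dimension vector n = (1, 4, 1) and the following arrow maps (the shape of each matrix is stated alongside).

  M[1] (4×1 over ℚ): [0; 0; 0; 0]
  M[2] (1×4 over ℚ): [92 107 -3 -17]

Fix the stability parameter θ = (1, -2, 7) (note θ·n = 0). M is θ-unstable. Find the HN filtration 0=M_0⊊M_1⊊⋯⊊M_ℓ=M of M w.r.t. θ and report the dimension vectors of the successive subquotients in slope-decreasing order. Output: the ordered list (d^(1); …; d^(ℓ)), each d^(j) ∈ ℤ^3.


Via rank(M_{q-1}∘⋯∘M_p): M ≅ I[1,1], I[2,2]^3, I[2,3].
μ_θ-semistable layers: μ^(1)=7; μ^(2)=1; μ^(3)=-2

((0, 0, 1); (1, 0, 0); (0, 4, 0))


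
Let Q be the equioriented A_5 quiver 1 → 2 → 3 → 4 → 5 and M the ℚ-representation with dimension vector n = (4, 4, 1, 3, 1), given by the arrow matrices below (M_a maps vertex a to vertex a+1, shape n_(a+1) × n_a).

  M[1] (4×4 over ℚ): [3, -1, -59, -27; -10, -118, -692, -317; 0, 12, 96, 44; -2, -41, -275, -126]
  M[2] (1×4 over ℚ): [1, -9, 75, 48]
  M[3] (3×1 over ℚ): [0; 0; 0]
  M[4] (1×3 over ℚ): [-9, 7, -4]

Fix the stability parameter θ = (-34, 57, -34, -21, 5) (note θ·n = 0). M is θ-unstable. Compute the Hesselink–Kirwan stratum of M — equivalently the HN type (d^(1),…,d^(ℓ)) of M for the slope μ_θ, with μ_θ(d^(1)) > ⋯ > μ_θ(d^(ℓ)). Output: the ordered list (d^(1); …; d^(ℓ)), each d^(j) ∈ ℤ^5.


Interval decomposition of M: I[1,2]^3, I[1,3], I[4,4]^2, I[4,5].
HN type (ℓ=5): μ^(1)=57; μ^(2)=23/2; μ^(3)=5; μ^(4)=-21; μ^(5)=-34

((0, 3, 0, 0, 0); (0, 1, 1, 0, 0); (0, 0, 0, 0, 1); (0, 0, 0, 3, 0); (4, 0, 0, 0, 0))


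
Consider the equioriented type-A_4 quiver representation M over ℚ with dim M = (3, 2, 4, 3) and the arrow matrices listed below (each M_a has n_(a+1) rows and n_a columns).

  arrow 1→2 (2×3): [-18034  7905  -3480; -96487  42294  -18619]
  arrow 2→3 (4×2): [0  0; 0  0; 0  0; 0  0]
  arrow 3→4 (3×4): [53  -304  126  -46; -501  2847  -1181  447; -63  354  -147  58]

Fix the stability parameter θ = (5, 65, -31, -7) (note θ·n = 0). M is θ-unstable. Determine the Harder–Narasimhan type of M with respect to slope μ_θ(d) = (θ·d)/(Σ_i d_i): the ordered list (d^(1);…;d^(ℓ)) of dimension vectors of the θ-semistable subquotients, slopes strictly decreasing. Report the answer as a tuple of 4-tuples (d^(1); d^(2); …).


Via rank(M_{q-1}∘⋯∘M_p): M ≅ I[1,1], I[1,2]^2, I[3,3], I[3,4]^3.
μ_θ-semistable layers: μ^(1)=65; μ^(2)=5; μ^(3)=-7; μ^(4)=-31

((0, 2, 0, 0); (3, 0, 0, 0); (0, 0, 0, 3); (0, 0, 4, 0))


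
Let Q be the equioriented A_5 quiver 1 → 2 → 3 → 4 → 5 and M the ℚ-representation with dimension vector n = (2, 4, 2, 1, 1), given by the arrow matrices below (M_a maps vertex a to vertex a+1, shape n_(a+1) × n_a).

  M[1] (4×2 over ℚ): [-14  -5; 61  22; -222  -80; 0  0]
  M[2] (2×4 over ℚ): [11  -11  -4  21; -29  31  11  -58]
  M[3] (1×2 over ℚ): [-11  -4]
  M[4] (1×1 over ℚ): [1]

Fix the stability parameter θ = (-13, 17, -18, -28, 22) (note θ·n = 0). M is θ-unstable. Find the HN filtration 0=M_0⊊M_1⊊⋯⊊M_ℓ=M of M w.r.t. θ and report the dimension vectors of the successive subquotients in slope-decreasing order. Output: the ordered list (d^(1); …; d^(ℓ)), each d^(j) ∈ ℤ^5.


Barcode: M ≅ I[1,3], I[1,5], I[2,2]^2. HN layers by μ_θ (5 steps, strictly decreasing):
  μ^(1)=22; μ^(2)=17; μ^(3)=-1/2; μ^(4)=-29/3; μ^(5)=-13

((0, 0, 0, 0, 1); (0, 2, 0, 0, 0); (0, 1, 1, 0, 0); (0, 1, 1, 1, 0); (2, 0, 0, 0, 0))


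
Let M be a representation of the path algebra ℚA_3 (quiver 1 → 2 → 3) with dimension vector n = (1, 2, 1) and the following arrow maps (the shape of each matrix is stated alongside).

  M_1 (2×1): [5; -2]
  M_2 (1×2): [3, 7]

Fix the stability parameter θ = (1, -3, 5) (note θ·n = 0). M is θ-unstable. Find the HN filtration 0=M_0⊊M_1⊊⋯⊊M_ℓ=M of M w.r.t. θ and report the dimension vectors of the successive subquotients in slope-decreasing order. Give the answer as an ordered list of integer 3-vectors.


Barcode: M ≅ I[1,3], I[2,2]. HN layers by μ_θ (3 steps, strictly decreasing):
  μ^(1)=5; μ^(2)=-1; μ^(3)=-3

((0, 0, 1); (1, 1, 0); (0, 1, 0))


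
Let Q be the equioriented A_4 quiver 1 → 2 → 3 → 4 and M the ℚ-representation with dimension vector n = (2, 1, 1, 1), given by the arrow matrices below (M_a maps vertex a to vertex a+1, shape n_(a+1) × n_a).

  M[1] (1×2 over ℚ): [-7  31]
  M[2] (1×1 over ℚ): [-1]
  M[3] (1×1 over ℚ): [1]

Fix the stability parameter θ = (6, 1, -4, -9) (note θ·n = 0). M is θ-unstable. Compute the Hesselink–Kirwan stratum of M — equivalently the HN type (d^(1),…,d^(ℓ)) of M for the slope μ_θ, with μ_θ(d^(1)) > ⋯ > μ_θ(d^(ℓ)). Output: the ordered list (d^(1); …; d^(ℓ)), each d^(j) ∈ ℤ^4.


Interval decomposition of M: I[1,1], I[1,4].
HN type (ℓ=2): μ^(1)=6; μ^(2)=-3/2

((1, 0, 0, 0); (1, 1, 1, 1))


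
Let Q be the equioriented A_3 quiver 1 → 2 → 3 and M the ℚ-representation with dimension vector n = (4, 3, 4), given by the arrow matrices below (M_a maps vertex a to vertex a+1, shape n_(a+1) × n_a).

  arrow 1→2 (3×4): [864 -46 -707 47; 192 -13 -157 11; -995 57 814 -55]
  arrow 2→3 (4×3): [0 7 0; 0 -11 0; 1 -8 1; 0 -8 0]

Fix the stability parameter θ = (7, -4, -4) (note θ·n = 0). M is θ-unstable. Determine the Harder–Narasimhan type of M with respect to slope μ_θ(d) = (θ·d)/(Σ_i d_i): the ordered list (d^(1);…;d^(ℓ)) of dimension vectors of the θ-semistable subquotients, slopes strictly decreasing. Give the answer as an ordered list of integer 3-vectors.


Via rank(M_{q-1}∘⋯∘M_p): M ≅ I[1,1], I[1,2], I[1,3]^2, I[3,3]^2.
μ_θ-semistable layers: μ^(1)=7; μ^(2)=3/2; μ^(3)=-1/3; μ^(4)=-4

((1, 0, 0); (1, 1, 0); (2, 2, 2); (0, 0, 2))


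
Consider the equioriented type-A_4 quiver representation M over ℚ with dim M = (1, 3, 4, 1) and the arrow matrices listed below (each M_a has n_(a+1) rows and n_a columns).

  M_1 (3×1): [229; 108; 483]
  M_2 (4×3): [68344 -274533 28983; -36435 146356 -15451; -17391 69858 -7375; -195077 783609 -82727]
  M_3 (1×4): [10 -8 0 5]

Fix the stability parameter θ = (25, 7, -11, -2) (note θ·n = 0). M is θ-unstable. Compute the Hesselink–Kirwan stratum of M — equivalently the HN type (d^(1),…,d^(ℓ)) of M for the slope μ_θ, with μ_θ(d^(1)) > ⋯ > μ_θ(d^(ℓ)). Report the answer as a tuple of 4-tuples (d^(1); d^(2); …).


Via rank(M_{q-1}∘⋯∘M_p): M ≅ I[1,3], I[2,3], I[2,4], I[3,3].
μ_θ-semistable layers: μ^(1)=7; μ^(2)=-2; μ^(3)=-11

((1, 1, 1, 0); (0, 2, 2, 1); (0, 0, 1, 0))


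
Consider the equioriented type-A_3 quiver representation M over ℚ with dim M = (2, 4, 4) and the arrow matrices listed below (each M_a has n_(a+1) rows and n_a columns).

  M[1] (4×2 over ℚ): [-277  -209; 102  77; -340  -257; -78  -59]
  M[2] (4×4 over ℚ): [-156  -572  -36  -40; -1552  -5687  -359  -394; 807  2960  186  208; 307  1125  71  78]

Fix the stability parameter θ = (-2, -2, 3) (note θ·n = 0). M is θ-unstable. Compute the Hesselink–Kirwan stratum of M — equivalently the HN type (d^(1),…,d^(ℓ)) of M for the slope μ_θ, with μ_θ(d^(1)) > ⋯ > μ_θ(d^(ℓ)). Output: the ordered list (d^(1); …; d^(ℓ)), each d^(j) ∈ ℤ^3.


Barcode: M ≅ I[1,2], I[1,3], I[2,2], I[2,3], I[3,3]^2. HN layers by μ_θ (2 steps, strictly decreasing):
  μ^(1)=3; μ^(2)=-2

((0, 0, 4); (2, 4, 0))


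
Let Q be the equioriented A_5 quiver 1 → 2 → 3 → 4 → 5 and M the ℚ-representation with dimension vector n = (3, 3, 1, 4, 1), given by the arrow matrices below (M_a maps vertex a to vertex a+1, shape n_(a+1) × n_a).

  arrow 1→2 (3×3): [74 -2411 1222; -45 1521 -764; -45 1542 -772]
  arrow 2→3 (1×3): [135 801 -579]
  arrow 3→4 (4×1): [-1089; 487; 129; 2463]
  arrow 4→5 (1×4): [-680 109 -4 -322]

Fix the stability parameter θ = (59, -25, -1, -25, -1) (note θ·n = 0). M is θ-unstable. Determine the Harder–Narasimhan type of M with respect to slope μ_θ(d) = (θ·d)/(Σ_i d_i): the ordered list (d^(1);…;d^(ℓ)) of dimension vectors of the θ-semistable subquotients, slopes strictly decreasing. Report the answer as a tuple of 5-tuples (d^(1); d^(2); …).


Interval decomposition of M: I[1,2]^2, I[1,5], I[4,4]^3.
HN type (ℓ=3): μ^(1)=17; μ^(2)=7/5; μ^(3)=-25

((2, 2, 0, 0, 0); (1, 1, 1, 1, 1); (0, 0, 0, 3, 0))


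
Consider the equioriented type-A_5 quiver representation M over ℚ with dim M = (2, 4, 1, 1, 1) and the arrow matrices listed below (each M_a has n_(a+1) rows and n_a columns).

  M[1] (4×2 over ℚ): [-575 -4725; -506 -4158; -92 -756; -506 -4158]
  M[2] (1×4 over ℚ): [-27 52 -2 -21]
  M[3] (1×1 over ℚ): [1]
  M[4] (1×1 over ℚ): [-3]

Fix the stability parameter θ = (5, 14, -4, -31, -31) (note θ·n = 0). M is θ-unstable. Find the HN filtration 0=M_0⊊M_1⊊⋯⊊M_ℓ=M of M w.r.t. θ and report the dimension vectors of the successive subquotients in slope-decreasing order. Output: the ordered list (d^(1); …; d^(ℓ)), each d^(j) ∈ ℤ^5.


Interval decomposition of M: I[1,1], I[1,5], I[2,2]^3.
HN type (ℓ=3): μ^(1)=14; μ^(2)=5; μ^(3)=-47/5

((0, 3, 0, 0, 0); (1, 0, 0, 0, 0); (1, 1, 1, 1, 1))


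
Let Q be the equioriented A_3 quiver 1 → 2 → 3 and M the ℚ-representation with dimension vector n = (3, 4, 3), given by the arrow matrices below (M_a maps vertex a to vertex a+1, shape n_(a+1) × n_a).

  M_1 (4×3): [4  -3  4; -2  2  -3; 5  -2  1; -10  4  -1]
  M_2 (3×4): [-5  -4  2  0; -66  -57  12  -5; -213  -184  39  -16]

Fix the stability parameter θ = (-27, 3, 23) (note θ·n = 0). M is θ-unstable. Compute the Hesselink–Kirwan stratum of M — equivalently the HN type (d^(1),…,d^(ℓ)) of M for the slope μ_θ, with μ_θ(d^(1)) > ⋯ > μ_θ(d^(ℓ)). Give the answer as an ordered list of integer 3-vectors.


Barcode: M ≅ I[1,3]^3, I[2,2]. HN layers by μ_θ (3 steps, strictly decreasing):
  μ^(1)=23; μ^(2)=3; μ^(3)=-27

((0, 0, 3); (0, 4, 0); (3, 0, 0))


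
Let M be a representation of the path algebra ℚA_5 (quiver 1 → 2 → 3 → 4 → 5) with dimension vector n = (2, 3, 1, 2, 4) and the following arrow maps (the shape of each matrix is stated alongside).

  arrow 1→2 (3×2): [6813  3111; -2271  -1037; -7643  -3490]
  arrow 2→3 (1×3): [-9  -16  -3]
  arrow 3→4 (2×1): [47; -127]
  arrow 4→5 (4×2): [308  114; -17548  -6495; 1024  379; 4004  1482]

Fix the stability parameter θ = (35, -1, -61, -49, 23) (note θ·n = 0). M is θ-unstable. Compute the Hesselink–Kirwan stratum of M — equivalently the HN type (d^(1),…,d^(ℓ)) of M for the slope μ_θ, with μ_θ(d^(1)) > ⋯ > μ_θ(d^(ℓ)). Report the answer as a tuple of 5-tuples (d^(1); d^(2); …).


Via rank(M_{q-1}∘⋯∘M_p): M ≅ I[1,2], I[1,5], I[2,2], I[4,5], I[5,5]^2.
μ_θ-semistable layers: μ^(1)=23; μ^(2)=17; μ^(3)=-1; μ^(4)=-19; μ^(5)=-49

((0, 0, 0, 0, 4); (1, 1, 0, 0, 0); (0, 1, 0, 0, 0); (1, 1, 1, 1, 0); (0, 0, 0, 1, 0))


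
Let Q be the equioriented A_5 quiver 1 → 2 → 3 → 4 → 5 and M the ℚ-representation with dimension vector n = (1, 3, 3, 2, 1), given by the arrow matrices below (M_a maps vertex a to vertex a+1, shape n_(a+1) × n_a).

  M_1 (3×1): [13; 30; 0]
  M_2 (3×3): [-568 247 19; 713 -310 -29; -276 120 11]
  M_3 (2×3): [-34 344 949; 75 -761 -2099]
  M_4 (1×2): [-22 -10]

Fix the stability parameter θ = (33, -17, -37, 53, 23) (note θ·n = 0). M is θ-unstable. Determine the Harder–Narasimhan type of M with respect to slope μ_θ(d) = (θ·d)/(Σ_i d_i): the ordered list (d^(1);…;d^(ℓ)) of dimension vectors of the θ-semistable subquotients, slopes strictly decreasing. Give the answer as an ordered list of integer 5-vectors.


Via rank(M_{q-1}∘⋯∘M_p): M ≅ I[1,5], I[2,3], I[2,4].
μ_θ-semistable layers: μ^(1)=53; μ^(2)=38; μ^(3)=-7; μ^(4)=-27

((0, 0, 0, 1, 0); (0, 0, 0, 1, 1); (1, 1, 1, 0, 0); (0, 2, 2, 0, 0))


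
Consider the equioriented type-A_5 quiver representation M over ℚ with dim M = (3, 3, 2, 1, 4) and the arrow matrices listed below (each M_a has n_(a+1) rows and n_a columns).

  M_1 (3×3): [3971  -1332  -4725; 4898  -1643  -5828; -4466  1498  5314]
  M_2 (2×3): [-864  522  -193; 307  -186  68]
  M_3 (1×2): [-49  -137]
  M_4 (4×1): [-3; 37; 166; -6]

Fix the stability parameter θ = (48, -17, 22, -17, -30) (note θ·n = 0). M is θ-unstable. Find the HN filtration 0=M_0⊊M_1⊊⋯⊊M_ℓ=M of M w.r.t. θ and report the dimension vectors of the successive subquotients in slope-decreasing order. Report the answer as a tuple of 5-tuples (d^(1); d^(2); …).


Interval decomposition of M: I[1,1], I[1,3], I[1,5], I[2,2], I[5,5]^3.
HN type (ℓ=6): μ^(1)=48; μ^(2)=22; μ^(3)=31/2; μ^(4)=6/5; μ^(5)=-17; μ^(6)=-30

((1, 0, 0, 0, 0); (0, 0, 1, 0, 0); (1, 1, 0, 0, 0); (1, 1, 1, 1, 1); (0, 1, 0, 0, 0); (0, 0, 0, 0, 3))


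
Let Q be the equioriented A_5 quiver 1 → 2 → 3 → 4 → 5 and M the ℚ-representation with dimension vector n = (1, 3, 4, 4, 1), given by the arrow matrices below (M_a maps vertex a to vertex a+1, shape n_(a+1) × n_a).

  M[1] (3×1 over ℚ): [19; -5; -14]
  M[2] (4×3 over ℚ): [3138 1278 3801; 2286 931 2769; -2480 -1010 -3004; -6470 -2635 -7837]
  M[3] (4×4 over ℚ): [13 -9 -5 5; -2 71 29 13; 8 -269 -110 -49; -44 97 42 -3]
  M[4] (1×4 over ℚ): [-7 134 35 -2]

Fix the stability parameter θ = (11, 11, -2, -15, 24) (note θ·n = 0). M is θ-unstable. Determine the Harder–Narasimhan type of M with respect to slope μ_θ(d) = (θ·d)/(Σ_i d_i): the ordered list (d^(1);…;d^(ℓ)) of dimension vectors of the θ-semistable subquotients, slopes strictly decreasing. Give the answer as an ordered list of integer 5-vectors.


Via rank(M_{q-1}∘⋯∘M_p): M ≅ I[1,5], I[2,2], I[2,3], I[3,4]^2, I[4,4].
μ_θ-semistable layers: μ^(1)=24; μ^(2)=11; μ^(3)=9/2; μ^(4)=5/4; μ^(5)=-17/2; μ^(6)=-15

((0, 0, 0, 0, 1); (0, 1, 0, 0, 0); (0, 1, 1, 0, 0); (1, 1, 1, 1, 0); (0, 0, 2, 2, 0); (0, 0, 0, 1, 0))


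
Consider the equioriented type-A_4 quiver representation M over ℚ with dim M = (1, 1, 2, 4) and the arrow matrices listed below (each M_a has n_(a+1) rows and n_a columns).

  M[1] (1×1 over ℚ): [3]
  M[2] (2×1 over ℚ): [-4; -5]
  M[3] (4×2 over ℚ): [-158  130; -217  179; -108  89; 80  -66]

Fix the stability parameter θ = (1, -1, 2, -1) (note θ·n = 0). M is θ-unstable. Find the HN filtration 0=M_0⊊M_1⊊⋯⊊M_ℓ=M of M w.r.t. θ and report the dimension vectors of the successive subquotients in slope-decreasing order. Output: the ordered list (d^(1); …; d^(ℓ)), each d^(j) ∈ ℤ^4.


Barcode: M ≅ I[1,4], I[3,4], I[4,4]^2. HN layers by μ_θ (3 steps, strictly decreasing):
  μ^(1)=1/2; μ^(2)=0; μ^(3)=-1

((0, 0, 2, 2); (1, 1, 0, 0); (0, 0, 0, 2))


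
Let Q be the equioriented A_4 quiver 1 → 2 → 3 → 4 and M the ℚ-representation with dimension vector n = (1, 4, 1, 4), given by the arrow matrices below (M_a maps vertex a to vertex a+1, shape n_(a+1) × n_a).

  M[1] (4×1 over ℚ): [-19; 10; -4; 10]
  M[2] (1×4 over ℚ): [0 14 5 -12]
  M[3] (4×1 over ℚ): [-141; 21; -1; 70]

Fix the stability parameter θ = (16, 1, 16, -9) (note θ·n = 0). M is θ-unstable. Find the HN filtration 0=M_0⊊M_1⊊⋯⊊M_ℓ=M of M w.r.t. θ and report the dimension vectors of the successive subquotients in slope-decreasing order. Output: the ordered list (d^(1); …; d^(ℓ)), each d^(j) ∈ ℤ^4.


Interval decomposition of M: I[1,2], I[2,2]^2, I[2,4], I[4,4]^3.
HN type (ℓ=4): μ^(1)=17/2; μ^(2)=7/2; μ^(3)=1; μ^(4)=-9

((1, 1, 0, 0); (0, 0, 1, 1); (0, 3, 0, 0); (0, 0, 0, 3))


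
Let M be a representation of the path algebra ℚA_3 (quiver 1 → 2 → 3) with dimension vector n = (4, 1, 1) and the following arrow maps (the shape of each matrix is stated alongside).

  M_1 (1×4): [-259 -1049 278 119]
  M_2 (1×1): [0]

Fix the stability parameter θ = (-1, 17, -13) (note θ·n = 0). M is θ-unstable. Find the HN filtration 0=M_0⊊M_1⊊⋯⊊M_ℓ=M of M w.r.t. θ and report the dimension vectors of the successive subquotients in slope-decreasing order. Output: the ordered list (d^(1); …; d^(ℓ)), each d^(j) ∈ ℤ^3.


Via rank(M_{q-1}∘⋯∘M_p): M ≅ I[1,1]^3, I[1,2], I[3,3].
μ_θ-semistable layers: μ^(1)=17; μ^(2)=-1; μ^(3)=-13

((0, 1, 0); (4, 0, 0); (0, 0, 1))


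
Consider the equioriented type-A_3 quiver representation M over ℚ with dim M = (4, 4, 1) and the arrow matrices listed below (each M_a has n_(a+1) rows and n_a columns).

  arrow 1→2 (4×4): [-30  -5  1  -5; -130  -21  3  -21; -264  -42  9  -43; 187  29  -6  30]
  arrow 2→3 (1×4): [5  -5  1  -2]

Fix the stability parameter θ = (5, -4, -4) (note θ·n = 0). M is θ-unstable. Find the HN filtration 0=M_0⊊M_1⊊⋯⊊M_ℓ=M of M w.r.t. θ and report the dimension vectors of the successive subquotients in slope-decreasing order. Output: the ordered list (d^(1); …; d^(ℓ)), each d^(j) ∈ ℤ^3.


Interval decomposition of M: I[1,2]^3, I[1,3].
HN type (ℓ=2): μ^(1)=1/2; μ^(2)=-1

((3, 3, 0); (1, 1, 1))


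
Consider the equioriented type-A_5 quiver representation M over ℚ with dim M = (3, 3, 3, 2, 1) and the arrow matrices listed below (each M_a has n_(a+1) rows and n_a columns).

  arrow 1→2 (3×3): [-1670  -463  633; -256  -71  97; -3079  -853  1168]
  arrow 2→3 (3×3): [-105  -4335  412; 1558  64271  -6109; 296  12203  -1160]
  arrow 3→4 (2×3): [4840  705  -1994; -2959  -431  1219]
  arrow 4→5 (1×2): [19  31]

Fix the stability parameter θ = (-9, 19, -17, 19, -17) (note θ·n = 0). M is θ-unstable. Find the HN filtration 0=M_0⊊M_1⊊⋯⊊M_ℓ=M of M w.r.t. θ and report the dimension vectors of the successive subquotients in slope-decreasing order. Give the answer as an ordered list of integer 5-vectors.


Interval decomposition of M: I[1,3], I[1,4], I[1,5].
HN type (ℓ=3): μ^(1)=19; μ^(2)=1; μ^(3)=-9

((0, 0, 0, 1, 0); (0, 3, 3, 1, 1); (3, 0, 0, 0, 0))


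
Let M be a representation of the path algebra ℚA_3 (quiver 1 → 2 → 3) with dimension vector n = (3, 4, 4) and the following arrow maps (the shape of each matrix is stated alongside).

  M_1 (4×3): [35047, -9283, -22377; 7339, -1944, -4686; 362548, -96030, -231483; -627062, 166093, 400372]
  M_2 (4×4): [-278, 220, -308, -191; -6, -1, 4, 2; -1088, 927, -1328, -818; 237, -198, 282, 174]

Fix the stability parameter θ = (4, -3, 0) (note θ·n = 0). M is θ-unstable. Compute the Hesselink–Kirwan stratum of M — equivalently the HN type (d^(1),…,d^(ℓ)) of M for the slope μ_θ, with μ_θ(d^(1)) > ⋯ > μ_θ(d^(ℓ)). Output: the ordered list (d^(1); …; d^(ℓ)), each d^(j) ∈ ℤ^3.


Interval decomposition of M: I[1,3]^3, I[2,2], I[3,3].
HN type (ℓ=3): μ^(1)=1/3; μ^(2)=0; μ^(3)=-3

((3, 3, 3); (0, 0, 1); (0, 1, 0))


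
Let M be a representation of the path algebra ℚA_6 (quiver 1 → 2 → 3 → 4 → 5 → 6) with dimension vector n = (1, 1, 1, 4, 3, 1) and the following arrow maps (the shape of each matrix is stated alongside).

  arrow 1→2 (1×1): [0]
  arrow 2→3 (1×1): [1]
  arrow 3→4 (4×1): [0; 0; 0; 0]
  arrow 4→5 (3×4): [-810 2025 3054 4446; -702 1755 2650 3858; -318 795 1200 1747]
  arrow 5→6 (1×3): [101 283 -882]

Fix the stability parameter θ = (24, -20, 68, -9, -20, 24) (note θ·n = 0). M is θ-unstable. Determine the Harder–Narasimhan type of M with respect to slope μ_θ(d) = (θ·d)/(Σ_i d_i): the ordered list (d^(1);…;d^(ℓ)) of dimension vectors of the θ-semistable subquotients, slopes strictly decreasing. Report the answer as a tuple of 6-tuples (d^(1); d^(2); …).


Barcode: M ≅ I[1,1], I[2,3], I[4,4]^2, I[4,5], I[4,6], I[5,5]. HN layers by μ_θ (5 steps, strictly decreasing):
  μ^(1)=68; μ^(2)=24; μ^(3)=-9; μ^(4)=-29/2; μ^(5)=-20

((0, 0, 1, 0, 0, 0); (1, 0, 0, 0, 0, 1); (0, 0, 0, 2, 0, 0); (0, 0, 0, 2, 2, 0); (0, 1, 0, 0, 1, 0))


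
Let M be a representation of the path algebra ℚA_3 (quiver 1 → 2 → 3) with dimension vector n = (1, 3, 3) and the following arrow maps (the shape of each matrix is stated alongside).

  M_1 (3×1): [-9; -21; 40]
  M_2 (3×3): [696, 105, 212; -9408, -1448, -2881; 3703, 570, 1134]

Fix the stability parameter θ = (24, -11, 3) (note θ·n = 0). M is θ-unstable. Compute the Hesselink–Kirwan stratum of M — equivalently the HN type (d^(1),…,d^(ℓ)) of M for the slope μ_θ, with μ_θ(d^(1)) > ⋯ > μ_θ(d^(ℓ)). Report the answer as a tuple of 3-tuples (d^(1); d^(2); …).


Barcode: M ≅ I[1,3], I[2,3]^2. HN layers by μ_θ (3 steps, strictly decreasing):
  μ^(1)=16/3; μ^(2)=3; μ^(3)=-11

((1, 1, 1); (0, 0, 2); (0, 2, 0))


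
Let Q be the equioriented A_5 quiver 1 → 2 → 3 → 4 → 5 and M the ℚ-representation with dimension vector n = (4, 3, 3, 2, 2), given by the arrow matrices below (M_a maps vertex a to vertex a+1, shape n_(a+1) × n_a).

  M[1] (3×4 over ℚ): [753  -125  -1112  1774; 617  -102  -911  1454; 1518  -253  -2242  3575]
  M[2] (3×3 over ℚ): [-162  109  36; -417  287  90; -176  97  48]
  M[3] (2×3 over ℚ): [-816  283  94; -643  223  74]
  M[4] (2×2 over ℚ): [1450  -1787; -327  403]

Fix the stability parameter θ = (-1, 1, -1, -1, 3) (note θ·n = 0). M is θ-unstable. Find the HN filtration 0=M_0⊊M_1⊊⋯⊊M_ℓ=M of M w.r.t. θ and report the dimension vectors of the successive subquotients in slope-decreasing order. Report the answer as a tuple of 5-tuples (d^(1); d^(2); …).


Barcode: M ≅ I[1,1], I[1,2], I[1,5]^2, I[3,3]. HN layers by μ_θ (4 steps, strictly decreasing):
  μ^(1)=3; μ^(2)=1; μ^(3)=-1/3; μ^(4)=-1

((0, 0, 0, 0, 2); (0, 1, 0, 0, 0); (0, 2, 2, 2, 0); (4, 0, 1, 0, 0))


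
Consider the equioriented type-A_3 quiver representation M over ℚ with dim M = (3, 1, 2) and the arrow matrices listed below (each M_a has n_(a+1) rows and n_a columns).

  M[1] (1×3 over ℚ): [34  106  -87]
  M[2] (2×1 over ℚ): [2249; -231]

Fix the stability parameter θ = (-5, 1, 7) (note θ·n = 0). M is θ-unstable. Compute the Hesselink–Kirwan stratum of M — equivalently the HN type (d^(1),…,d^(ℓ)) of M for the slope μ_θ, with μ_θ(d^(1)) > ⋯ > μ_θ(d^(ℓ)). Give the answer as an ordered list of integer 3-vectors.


Interval decomposition of M: I[1,1]^2, I[1,3], I[3,3].
HN type (ℓ=3): μ^(1)=7; μ^(2)=1; μ^(3)=-5

((0, 0, 2); (0, 1, 0); (3, 0, 0))


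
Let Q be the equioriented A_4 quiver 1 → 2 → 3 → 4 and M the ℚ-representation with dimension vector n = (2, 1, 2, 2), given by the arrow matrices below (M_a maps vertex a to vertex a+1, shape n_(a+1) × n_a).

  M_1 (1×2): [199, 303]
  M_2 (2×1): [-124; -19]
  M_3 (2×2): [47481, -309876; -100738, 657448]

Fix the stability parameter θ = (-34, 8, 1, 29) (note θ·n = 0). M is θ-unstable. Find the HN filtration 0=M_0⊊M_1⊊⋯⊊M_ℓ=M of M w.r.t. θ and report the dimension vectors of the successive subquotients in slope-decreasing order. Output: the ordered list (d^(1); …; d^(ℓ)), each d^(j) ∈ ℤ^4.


Via rank(M_{q-1}∘⋯∘M_p): M ≅ I[1,1], I[1,3], I[3,4], I[4,4].
μ_θ-semistable layers: μ^(1)=29; μ^(2)=9/2; μ^(3)=1; μ^(4)=-34

((0, 0, 0, 2); (0, 1, 1, 0); (0, 0, 1, 0); (2, 0, 0, 0))


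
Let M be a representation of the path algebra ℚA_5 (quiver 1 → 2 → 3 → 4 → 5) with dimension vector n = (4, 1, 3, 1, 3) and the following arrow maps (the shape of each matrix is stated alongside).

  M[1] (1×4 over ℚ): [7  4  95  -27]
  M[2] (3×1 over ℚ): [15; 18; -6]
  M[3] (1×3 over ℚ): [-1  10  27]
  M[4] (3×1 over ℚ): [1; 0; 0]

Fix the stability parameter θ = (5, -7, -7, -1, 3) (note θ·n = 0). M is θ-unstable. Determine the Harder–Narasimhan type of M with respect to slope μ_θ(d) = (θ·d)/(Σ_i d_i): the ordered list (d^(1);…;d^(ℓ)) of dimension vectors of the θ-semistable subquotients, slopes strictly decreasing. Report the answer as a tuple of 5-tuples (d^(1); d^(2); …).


Via rank(M_{q-1}∘⋯∘M_p): M ≅ I[1,1]^3, I[1,5], I[3,3]^2, I[5,5]^2.
μ_θ-semistable layers: μ^(1)=5; μ^(2)=3; μ^(3)=-1; μ^(4)=-3; μ^(5)=-7

((3, 0, 0, 0, 0); (0, 0, 0, 0, 3); (0, 0, 0, 1, 0); (1, 1, 1, 0, 0); (0, 0, 2, 0, 0))


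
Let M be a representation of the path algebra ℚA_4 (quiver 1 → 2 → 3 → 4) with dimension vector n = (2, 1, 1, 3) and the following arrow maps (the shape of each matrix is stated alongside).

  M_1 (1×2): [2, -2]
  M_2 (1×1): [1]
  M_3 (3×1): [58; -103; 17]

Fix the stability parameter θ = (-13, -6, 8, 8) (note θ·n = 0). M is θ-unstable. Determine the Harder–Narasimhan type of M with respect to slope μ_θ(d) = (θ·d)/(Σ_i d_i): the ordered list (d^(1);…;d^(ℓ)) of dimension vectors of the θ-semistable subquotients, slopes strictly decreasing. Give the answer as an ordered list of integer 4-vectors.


Interval decomposition of M: I[1,1], I[1,4], I[4,4]^2.
HN type (ℓ=3): μ^(1)=8; μ^(2)=-6; μ^(3)=-13

((0, 0, 1, 3); (0, 1, 0, 0); (2, 0, 0, 0))


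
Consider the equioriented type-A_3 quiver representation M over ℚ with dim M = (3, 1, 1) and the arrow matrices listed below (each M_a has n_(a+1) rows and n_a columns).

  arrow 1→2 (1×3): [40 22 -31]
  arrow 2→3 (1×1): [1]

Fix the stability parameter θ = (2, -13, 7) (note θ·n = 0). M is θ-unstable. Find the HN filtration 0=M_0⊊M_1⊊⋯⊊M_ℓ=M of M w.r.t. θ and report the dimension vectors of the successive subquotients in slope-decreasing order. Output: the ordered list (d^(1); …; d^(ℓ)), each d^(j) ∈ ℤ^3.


Via rank(M_{q-1}∘⋯∘M_p): M ≅ I[1,1]^2, I[1,3].
μ_θ-semistable layers: μ^(1)=7; μ^(2)=2; μ^(3)=-11/2

((0, 0, 1); (2, 0, 0); (1, 1, 0))


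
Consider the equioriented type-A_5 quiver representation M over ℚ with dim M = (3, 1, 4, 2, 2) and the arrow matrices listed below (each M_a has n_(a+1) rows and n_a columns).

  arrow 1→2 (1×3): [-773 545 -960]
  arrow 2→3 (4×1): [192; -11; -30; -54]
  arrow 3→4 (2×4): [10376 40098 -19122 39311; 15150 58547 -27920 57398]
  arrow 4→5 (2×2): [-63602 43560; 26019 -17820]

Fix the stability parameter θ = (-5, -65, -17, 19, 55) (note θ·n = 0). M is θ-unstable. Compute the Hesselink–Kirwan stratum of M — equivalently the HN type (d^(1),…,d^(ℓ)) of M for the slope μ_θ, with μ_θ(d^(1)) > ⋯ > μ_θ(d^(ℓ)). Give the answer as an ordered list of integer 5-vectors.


Interval decomposition of M: I[1,1]^2, I[1,4], I[3,3]^2, I[3,5], I[5,5].
HN type (ℓ=5): μ^(1)=55; μ^(2)=19; μ^(3)=-5; μ^(4)=-17; μ^(5)=-35

((0, 0, 0, 0, 2); (0, 0, 0, 2, 0); (2, 0, 0, 0, 0); (0, 0, 4, 0, 0); (1, 1, 0, 0, 0))


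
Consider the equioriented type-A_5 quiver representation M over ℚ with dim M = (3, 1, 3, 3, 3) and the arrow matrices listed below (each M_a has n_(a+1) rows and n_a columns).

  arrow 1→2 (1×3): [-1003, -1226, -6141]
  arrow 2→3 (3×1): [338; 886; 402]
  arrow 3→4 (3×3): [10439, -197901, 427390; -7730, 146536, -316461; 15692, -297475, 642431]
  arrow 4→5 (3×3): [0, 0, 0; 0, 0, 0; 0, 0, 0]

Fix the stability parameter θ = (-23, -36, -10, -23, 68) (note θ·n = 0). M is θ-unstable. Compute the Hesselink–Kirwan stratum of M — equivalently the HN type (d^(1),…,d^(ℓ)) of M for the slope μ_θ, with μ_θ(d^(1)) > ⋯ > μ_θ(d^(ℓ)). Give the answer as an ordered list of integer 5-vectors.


Interval decomposition of M: I[1,1]^2, I[1,4], I[3,4]^2, I[5,5]^3.
HN type (ℓ=4): μ^(1)=68; μ^(2)=-33/2; μ^(3)=-23; μ^(4)=-59/2

((0, 0, 0, 0, 3); (0, 0, 3, 3, 0); (2, 0, 0, 0, 0); (1, 1, 0, 0, 0))


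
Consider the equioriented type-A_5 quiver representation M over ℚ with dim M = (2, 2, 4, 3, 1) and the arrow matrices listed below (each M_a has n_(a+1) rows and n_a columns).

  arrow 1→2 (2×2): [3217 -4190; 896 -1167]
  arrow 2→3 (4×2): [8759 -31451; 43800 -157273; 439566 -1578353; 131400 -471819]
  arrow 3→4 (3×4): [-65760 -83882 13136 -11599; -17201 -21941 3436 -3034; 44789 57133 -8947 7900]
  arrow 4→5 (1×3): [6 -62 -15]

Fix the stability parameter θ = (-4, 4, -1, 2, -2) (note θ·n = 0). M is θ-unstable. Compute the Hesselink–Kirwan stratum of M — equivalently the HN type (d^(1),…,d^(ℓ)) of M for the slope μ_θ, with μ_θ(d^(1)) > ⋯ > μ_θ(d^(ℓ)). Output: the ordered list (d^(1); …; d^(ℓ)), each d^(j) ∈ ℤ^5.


Via rank(M_{q-1}∘⋯∘M_p): M ≅ I[1,4], I[1,5], I[3,3], I[3,4].
μ_θ-semistable layers: μ^(1)=2; μ^(2)=3/2; μ^(3)=3/4; μ^(4)=-1; μ^(5)=-4

((0, 0, 0, 2, 0); (0, 1, 1, 0, 0); (0, 1, 1, 1, 1); (0, 0, 2, 0, 0); (2, 0, 0, 0, 0))


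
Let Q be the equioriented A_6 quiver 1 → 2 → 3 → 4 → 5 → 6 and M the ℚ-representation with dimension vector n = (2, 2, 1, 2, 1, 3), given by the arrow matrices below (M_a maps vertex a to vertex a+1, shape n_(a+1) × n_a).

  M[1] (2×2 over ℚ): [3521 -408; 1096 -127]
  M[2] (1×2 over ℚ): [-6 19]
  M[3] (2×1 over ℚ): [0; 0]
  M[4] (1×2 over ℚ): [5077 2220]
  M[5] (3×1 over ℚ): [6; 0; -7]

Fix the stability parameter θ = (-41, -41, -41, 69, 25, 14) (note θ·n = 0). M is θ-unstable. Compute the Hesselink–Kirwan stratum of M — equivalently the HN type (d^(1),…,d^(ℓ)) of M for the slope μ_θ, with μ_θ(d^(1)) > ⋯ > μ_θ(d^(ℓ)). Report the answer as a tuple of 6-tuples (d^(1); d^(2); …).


Via rank(M_{q-1}∘⋯∘M_p): M ≅ I[1,2], I[1,3], I[4,4], I[4,6], I[6,6]^2.
μ_θ-semistable layers: μ^(1)=69; μ^(2)=36; μ^(3)=14; μ^(4)=-41

((0, 0, 0, 1, 0, 0); (0, 0, 0, 1, 1, 1); (0, 0, 0, 0, 0, 2); (2, 2, 1, 0, 0, 0))


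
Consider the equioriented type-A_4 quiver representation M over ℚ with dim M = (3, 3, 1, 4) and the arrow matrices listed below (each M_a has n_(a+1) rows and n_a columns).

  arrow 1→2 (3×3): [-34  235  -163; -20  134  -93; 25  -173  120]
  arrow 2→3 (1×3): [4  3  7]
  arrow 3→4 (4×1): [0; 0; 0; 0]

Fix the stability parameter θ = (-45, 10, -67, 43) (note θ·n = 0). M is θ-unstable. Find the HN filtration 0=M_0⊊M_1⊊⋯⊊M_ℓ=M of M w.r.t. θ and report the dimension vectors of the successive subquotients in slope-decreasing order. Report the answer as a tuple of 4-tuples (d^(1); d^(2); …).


Interval decomposition of M: I[1,2]^2, I[1,3], I[4,4]^4.
HN type (ℓ=4): μ^(1)=43; μ^(2)=10; μ^(3)=-57/2; μ^(4)=-45

((0, 0, 0, 4); (0, 2, 0, 0); (0, 1, 1, 0); (3, 0, 0, 0))


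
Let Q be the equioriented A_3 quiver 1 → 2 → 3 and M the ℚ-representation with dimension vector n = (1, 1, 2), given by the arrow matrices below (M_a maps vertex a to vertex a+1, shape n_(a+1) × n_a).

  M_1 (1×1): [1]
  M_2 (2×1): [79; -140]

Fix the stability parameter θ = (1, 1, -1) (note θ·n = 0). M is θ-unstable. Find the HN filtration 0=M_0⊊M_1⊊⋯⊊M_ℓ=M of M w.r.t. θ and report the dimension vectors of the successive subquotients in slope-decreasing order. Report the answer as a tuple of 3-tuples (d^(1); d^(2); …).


Barcode: M ≅ I[1,3], I[3,3]. HN layers by μ_θ (2 steps, strictly decreasing):
  μ^(1)=1/3; μ^(2)=-1

((1, 1, 1); (0, 0, 1))


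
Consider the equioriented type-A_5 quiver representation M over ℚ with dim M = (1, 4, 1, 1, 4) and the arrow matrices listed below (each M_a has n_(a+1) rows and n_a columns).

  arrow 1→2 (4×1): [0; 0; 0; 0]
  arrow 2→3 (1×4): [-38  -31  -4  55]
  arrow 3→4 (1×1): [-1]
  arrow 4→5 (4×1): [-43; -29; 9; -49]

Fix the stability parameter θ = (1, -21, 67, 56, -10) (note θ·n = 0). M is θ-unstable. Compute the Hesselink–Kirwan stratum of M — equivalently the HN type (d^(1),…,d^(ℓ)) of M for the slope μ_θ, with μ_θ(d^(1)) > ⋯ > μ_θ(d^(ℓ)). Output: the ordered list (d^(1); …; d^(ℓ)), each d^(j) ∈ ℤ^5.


Interval decomposition of M: I[1,1], I[2,2]^3, I[2,5], I[5,5]^3.
HN type (ℓ=4): μ^(1)=113/3; μ^(2)=1; μ^(3)=-10; μ^(4)=-21

((0, 0, 1, 1, 1); (1, 0, 0, 0, 0); (0, 0, 0, 0, 3); (0, 4, 0, 0, 0))


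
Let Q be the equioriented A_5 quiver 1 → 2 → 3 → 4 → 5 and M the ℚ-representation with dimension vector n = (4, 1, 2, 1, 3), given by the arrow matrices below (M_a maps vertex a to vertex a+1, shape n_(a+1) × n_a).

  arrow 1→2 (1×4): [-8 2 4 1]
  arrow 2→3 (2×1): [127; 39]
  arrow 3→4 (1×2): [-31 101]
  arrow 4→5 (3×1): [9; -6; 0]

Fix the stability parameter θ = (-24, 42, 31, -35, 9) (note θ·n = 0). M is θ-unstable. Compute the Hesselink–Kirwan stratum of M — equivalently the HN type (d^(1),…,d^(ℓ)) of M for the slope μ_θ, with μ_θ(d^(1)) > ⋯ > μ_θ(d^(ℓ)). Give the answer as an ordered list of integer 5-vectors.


Interval decomposition of M: I[1,1]^3, I[1,5], I[3,3], I[5,5]^2.
HN type (ℓ=4): μ^(1)=31; μ^(2)=47/4; μ^(3)=9; μ^(4)=-24

((0, 0, 1, 0, 0); (0, 1, 1, 1, 1); (0, 0, 0, 0, 2); (4, 0, 0, 0, 0))


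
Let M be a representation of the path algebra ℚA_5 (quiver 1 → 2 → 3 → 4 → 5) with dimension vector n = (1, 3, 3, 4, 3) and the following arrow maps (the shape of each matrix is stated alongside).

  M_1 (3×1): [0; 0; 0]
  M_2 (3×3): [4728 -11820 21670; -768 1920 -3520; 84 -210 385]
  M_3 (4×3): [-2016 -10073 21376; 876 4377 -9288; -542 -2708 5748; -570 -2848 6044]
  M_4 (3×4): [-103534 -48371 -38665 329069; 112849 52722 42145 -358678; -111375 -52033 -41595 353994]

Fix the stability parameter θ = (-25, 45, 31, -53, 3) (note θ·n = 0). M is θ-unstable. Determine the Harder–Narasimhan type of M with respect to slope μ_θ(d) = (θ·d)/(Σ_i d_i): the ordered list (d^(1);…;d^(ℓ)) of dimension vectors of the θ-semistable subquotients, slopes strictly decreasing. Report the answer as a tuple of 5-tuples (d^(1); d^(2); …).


Barcode: M ≅ I[1,1], I[2,2]^2, I[2,3], I[3,5]^2, I[4,4], I[4,5]. HN layers by μ_θ (6 steps, strictly decreasing):
  μ^(1)=45; μ^(2)=38; μ^(3)=3; μ^(4)=-11; μ^(5)=-25; μ^(6)=-53

((0, 2, 0, 0, 0); (0, 1, 1, 0, 0); (0, 0, 0, 0, 3); (0, 0, 2, 2, 0); (1, 0, 0, 0, 0); (0, 0, 0, 2, 0))


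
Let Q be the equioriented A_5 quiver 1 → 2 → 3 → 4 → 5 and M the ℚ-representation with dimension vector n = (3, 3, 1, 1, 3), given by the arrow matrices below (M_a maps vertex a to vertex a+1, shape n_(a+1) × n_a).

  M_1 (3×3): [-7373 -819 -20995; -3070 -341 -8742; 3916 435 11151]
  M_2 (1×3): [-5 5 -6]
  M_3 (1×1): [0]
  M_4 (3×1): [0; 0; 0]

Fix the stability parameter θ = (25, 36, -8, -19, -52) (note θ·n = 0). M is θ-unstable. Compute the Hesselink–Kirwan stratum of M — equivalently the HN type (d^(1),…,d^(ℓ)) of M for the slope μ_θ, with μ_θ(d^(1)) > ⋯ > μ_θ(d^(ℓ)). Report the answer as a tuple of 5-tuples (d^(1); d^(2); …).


Interval decomposition of M: I[1,2]^2, I[1,3], I[4,4], I[5,5]^3.
HN type (ℓ=5): μ^(1)=36; μ^(2)=25; μ^(3)=53/3; μ^(4)=-19; μ^(5)=-52

((0, 2, 0, 0, 0); (2, 0, 0, 0, 0); (1, 1, 1, 0, 0); (0, 0, 0, 1, 0); (0, 0, 0, 0, 3))


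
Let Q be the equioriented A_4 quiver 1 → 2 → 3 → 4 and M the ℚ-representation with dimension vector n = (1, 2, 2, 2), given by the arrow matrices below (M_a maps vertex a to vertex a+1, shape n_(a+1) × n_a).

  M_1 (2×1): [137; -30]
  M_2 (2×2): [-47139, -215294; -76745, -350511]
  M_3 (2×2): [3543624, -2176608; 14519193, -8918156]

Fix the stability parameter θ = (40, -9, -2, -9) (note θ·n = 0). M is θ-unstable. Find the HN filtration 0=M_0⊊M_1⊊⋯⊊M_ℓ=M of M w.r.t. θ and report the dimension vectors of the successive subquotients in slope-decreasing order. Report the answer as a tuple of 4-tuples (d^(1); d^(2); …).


Via rank(M_{q-1}∘⋯∘M_p): M ≅ I[1,4], I[2,3], I[4,4].
μ_θ-semistable layers: μ^(1)=5; μ^(2)=-2; μ^(3)=-9

((1, 1, 1, 1); (0, 0, 1, 0); (0, 1, 0, 1))


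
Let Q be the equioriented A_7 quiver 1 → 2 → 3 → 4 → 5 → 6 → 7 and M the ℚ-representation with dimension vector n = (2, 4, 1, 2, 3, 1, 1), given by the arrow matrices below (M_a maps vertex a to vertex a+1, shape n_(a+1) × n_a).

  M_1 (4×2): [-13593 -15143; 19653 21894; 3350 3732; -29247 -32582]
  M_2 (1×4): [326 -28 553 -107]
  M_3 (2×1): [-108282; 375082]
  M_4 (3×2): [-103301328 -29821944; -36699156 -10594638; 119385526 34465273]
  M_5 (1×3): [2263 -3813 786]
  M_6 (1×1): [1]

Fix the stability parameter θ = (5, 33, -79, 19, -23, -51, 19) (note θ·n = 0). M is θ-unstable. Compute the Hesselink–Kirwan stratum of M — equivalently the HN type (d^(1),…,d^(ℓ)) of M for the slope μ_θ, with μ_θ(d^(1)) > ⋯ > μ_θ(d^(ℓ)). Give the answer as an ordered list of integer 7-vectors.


Via rank(M_{q-1}∘⋯∘M_p): M ≅ I[1,2], I[1,5], I[2,2]^2, I[4,4], I[5,5], I[5,7].
μ_θ-semistable layers: μ^(1)=33; μ^(2)=19; μ^(3)=5; μ^(4)=-2; μ^(5)=-41/3; μ^(6)=-23; μ^(7)=-37

((0, 3, 0, 0, 0, 0, 0); (0, 0, 0, 1, 0, 0, 1); (1, 0, 0, 0, 0, 0, 0); (0, 0, 0, 1, 1, 0, 0); (1, 1, 1, 0, 0, 0, 0); (0, 0, 0, 0, 1, 0, 0); (0, 0, 0, 0, 1, 1, 0))


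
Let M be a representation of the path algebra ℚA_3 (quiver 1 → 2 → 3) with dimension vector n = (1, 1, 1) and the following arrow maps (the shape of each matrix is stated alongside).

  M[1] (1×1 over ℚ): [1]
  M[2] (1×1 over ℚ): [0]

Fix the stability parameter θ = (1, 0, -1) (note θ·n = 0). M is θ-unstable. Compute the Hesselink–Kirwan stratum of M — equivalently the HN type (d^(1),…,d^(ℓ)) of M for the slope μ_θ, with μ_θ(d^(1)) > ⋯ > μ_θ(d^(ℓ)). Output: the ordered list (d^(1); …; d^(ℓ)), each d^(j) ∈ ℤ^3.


Via rank(M_{q-1}∘⋯∘M_p): M ≅ I[1,2], I[3,3].
μ_θ-semistable layers: μ^(1)=1/2; μ^(2)=-1

((1, 1, 0); (0, 0, 1))


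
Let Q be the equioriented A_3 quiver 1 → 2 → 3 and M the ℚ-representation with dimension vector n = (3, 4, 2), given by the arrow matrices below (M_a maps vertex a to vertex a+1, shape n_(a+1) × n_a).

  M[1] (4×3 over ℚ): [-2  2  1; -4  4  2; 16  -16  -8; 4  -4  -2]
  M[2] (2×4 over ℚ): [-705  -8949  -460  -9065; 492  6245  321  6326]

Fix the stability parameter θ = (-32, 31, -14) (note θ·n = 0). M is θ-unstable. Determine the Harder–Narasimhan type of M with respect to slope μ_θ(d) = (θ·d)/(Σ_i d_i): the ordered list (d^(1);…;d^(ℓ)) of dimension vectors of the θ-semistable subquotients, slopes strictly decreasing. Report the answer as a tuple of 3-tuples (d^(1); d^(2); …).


Via rank(M_{q-1}∘⋯∘M_p): M ≅ I[1,1]^2, I[1,3], I[2,2]^2, I[2,3].
μ_θ-semistable layers: μ^(1)=31; μ^(2)=17/2; μ^(3)=-32

((0, 2, 0); (0, 2, 2); (3, 0, 0))
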